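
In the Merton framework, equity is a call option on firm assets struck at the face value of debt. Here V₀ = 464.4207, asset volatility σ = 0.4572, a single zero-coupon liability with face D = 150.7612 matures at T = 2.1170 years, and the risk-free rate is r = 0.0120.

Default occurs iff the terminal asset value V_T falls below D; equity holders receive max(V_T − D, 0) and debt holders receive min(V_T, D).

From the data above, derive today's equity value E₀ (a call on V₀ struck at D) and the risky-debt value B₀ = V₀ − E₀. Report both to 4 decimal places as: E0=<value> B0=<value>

Equity is a call on the firm's assets struck at D = 150.7612:
d₁ = [ln(V₀/D) + (r + σ²/2)T] / (σ√T)
   = [ln(464.4207/150.7612) + (0.0120 + 0.5·0.4572²)·2.1170] / (0.4572·√2.1170)
   = [1.125094 + 0.246664] / 0.665222 = 2.062105
d₂ = d₁ − σ√T = 2.062105 − 0.665222 = 1.396883
N(d₁) = 0.980401,  N(d₂) = 0.918776,  e^(−rT) = 0.974916
E₀ = V₀·N(d₁) − D·e^(−rT)·N(d₂)
   = 464.4207·0.980401 − 150.7612·0.974916·0.918776 = 320.277398
B₀ = V₀ − E₀ = 464.4207 − 320.277398 = 144.143302

E0=320.2774 B0=144.1433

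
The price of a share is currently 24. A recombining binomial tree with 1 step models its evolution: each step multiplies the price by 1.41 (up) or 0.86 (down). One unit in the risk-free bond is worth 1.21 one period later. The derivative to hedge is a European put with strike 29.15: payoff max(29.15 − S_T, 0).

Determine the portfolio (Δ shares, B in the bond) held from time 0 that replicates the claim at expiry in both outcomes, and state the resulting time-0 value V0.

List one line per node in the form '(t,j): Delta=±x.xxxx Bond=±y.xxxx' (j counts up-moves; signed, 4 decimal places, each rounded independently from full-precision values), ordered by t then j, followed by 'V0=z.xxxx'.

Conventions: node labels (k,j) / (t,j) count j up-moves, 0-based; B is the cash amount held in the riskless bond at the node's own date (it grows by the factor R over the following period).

Under the risk-neutral measure, an up-move has probability p* = (R−d)/(u−d) = 0.6364 and values discount at R = 1.21.
At maturity the claim pays: V(1,0)=8.5100, V(1,1)=0.0000
Node (0,0) S=24.0000: V=(p*·0.0000+(1−p*)·8.5100)/1.21=2.5575; Δ=(0.0000−8.5100)/(33.8400−20.6400)=-0.6447; B=V−Δ·S=18.0302
Check: Δ(0,0)·S0 + B(0,0) = 2.5575 = V0.

(0,0): Delta=-0.6447 Bond=18.0302
V0=2.5575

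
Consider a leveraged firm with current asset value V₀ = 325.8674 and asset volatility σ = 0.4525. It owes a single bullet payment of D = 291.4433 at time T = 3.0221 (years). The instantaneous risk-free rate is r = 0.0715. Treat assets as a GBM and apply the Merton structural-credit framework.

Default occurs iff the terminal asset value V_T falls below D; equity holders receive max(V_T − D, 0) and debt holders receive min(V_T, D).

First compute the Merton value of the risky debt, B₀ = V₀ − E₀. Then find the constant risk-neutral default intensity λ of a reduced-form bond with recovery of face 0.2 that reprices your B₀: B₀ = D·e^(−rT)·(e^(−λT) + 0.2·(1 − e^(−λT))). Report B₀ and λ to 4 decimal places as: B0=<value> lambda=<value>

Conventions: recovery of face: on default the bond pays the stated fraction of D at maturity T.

B0=187.6888 lambda=0.0956

Equity is a call on the firm's assets struck at D = 291.4433:
d₁ = [ln(V₀/D) + (r + σ²/2)T] / (σ√T)
   = [ln(325.8674/291.4433) + (0.0715 + 0.5·0.4525²)·3.0221] / (0.4525·√3.0221)
   = [0.111645 + 0.525477] / 0.786635 = 0.809934
d₂ = d₁ − σ√T = 0.809934 − 0.786635 = 0.023300
N(d₁) = 0.791011,  N(d₂) = 0.509294,  e^(−rT) = 0.805671
E₀ = V₀·N(d₁) − D·e^(−rT)·N(d₂)
   = 325.8674·0.791011 − 291.4433·0.805671·0.509294 = 138.178641
B₀ = V₀ − E₀ = 325.8674 − 138.178641 = 187.688759
e^(−λT) = (B₀·e^(rT)/D − 0.2)/(1 − 0.2) = (187.6888·1.241202/291.4433 − 0.2)/0.8 = 0.74916385
λ = −ln(0.74916385)/3.0221 = 0.095562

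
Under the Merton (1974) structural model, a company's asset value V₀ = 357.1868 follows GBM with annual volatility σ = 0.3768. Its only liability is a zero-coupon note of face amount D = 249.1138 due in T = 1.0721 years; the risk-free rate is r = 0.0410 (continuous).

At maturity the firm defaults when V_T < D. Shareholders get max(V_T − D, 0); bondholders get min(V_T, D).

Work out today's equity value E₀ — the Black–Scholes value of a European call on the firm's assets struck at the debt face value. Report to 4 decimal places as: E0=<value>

E0=127.5264

Apply the equity-as-call identities (strike 249.1138, horizon 1.0721 years):
d₁ = [ln(V₀/D) + (r + σ²/2)T] / (σ√T)
   = [ln(357.1868/249.1138) + (0.0410 + 0.5·0.3768²)·1.0721] / (0.3768·√1.0721)
   = [0.360349 + 0.120064] / 0.390147 = 1.231362
d₂ = d₁ − σ√T = 1.231362 − 0.390147 = 0.841215
N(d₁) = 0.890906,  N(d₂) = 0.799886,  e^(−rT) = 0.956996
E₀ = V₀·N(d₁) − D·e^(−rT)·N(d₂)
   = 357.1868·0.890906 − 249.1138·0.956996·0.799886 = 127.526364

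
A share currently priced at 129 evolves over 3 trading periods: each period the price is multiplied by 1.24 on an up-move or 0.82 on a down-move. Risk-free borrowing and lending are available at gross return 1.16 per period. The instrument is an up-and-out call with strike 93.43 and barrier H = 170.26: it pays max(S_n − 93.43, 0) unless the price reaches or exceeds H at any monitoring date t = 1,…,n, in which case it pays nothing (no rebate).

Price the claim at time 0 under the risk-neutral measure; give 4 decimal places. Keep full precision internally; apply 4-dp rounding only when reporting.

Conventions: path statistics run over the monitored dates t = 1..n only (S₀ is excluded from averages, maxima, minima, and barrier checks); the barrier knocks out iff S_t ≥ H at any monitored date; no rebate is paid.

No-arbitrage gives p* = (R−d)/(u−d) = 0.8095: enumerate every path, weight its payoff by its p*-probability, and discount by R^3.
Enumerate all 2^3 = 8 price paths (U = up ×1.24, D = down ×0.82); each path with k up-moves has probability p*^k·(1−p*)^(3−k).
DDD: M=105.7800, payoff=0.0000, prob=0.006911
UDD: M=159.9600, payoff=14.1271, prob=0.029370
DUD: M=131.1672, payoff=14.1271, prob=0.029370
UUD: M=198.3504, payoff=0.0000, prob=0.124825
DDU: M=107.5571, payoff=14.1271, prob=0.029370
UDU: M=162.6473, payoff=69.2173, prob=0.124825
DUU: M=162.6473, payoff=69.2173, prob=0.124825
UUU: M=245.9545, payoff=0.0000, prob=0.530504
Price = Σ prob·payoff / R^3 = 18.524801 / 1.560896 = 11.8681

price = 11.8681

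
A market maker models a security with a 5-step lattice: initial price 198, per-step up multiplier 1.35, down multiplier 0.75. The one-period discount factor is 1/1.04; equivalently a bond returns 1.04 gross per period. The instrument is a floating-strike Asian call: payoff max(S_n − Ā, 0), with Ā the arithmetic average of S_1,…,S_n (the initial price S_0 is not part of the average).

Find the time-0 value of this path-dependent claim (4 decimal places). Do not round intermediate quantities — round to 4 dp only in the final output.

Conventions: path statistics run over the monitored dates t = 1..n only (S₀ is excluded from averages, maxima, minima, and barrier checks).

price = 32.4566

No-arbitrage gives p* = (R−d)/(u−d) = 0.4833: enumerate every path, weight its payoff by its p*-probability, and discount by R^5.
Enumerate all 2^5 = 32 price paths (U = up ×1.35, D = down ×0.75); each path with k up-moves has probability p*^k·(1−p*)^(5−k).
DDDDD: Ā=90.6082, payoff=0.0000, prob=0.036817
UDDDD: Ā=163.0948, payoff=0.0000, prob=0.034442
DUDDD: Ā=139.3348, payoff=0.0000, prob=0.034442
UUDDD: Ā=250.8026, payoff=0.0000, prob=0.032220
DDUDD: Ā=121.5148, payoff=0.0000, prob=0.034442
UDUDD: Ā=218.7266, payoff=0.0000, prob=0.032220
DUUDD: Ā=194.9666, payoff=0.0000, prob=0.032220
UUUDD: Ā=350.9398, payoff=0.0000, prob=0.030141
DDDUD: Ā=108.1498, payoff=0.0000, prob=0.034442
UDDUD: Ā=194.6696, payoff=0.0000, prob=0.032220
DUDUD: Ā=170.9096, payoff=0.0000, prob=0.032220
UUDUD: Ā=307.6372, payoff=0.0000, prob=0.030141
DDUUD: Ā=153.0896, payoff=0.0000, prob=0.032220
UDUUD: Ā=275.5612, payoff=0.0000, prob=0.030141
DUUUD: Ā=251.8012, payoff=22.2230, prob=0.030141
UUUUD: Ā=453.2422, payoff=40.0014, prob=0.028197
DDDDU: Ā=98.1260, payoff=0.0000, prob=0.034442
UDDDU: Ā=176.6268, payoff=0.0000, prob=0.032220
DUDDU: Ā=152.8668, payoff=0.0000, prob=0.032220
UUDDU: Ā=275.1603, payoff=0.0000, prob=0.030141
DDUDU: Ā=135.0468, payoff=17.1889, prob=0.032220
UDUDU: Ā=243.0843, payoff=30.9400, prob=0.030141
DUUDU: Ā=219.3243, payoff=54.7000, prob=0.030141
UUUDU: Ā=394.7837, payoff=98.4600, prob=0.028197
DDDUU: Ā=121.6818, payoff=30.5539, prob=0.032220
UDDUU: Ā=219.0273, payoff=54.9970, prob=0.030141
DUDUU: Ā=195.2673, payoff=78.7570, prob=0.030141
UUDUU: Ā=351.4811, payoff=141.7626, prob=0.028197
DDUUU: Ā=177.4473, payoff=96.5770, prob=0.030141
UDUUU: Ā=319.4051, payoff=173.8386, prob=0.028197
DUUUU: Ā=295.6451, payoff=197.5986, prob=0.028197
UUUUU: Ā=532.1612, payoff=355.6774, prob=0.026378
Price = Σ prob·payoff / R^5 = 39.488391 / 1.216653 = 32.4566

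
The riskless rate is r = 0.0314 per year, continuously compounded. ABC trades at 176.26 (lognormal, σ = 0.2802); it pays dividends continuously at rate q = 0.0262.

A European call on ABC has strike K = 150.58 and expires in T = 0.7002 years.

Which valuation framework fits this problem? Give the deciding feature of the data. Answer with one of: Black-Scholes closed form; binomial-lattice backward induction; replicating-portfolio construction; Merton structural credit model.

Key observation: a European-exercise option on ABC struck at 150.58 — a GBM underlying with constant parameters — admits an analytic price: the data contain no early exercise, no discrete tree, no debt structure.

framework: Black-Scholes closed form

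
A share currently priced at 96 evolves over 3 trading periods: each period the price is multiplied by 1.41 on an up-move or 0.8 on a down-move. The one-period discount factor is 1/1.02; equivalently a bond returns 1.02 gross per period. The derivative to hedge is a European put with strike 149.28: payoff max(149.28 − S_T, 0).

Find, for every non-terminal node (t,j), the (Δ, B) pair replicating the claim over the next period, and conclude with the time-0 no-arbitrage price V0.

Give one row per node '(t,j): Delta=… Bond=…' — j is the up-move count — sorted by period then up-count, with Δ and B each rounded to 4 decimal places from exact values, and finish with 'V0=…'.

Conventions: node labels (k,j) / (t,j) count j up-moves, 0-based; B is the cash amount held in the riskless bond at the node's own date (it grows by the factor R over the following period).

Arbitrage-free pricing uses the up-move probability p* = (R−d)/(u−d) = 0.3607, discounting each step at R = 1.02.
Payoffs at expiry: V(3,0)=100.1280, V(3,1)=62.6496, V(3,2)=0.0000, V(3,3)=0.0000
  t=2,j=0: stock 61.4400 → up 86.6304 (V=62.6496), down 49.1520 (V=100.1280). Price 84.9129; hedge Δ=-1.0000, bond B=146.3529.
  t=2,j=1: stock 108.2880 → up 152.6861 (V=0.0000), down 86.6304 (V=62.6496). Price 39.2693; hedge Δ=-0.9484, bond B=141.9735.
  t=2,j=2: stock 190.8576 → up 269.1092 (V=0.0000), down 152.6861 (V=0.0000). Price 0.0000; hedge Δ=0.0000, bond B=0.0000.
  t=1,j=0: stock 76.8000 → up 108.2880 (V=39.2693), down 61.4400 (V=84.9129). Price 67.1091; hedge Δ=-0.9743, bond B=141.9348.
  t=1,j=1: stock 135.3600 → up 190.8576 (V=0.0000), down 108.2880 (V=39.2693). Price 24.6143; hedge Δ=-0.4756, bond B=88.9902.
  t=0,j=0: stock 96.0000 → up 135.3600 (V=24.6143), down 76.8000 (V=67.1091). Price 50.7678; hedge Δ=-0.7257, bond B=120.4314.
As a check, the time-0 holding Δ(0,0)·S0 + B(0,0) comes to 50.7678 — exactly V0.

(0,0): Delta=-0.7257 Bond=120.4314
(1,0): Delta=-0.9743 Bond=141.9348
(1,1): Delta=-0.4756 Bond=88.9902
(2,0): Delta=-1.0000 Bond=146.3529
(2,1): Delta=-0.9484 Bond=141.9735
(2,2): Delta=0.0000 Bond=0.0000
V0=50.7678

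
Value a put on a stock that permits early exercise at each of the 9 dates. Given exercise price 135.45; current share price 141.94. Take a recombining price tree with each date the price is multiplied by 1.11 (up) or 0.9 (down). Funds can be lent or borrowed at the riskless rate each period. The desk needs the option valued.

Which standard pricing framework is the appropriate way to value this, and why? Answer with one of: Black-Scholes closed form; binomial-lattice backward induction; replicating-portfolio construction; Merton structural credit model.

framework: binomial-lattice backward induction

Key observation: with exercise allowed before expiry on a discrete up/down model (9 steps from spot 141.94), the strike-135.45 put's value must be rolled back through the tree testing early exercise at each node.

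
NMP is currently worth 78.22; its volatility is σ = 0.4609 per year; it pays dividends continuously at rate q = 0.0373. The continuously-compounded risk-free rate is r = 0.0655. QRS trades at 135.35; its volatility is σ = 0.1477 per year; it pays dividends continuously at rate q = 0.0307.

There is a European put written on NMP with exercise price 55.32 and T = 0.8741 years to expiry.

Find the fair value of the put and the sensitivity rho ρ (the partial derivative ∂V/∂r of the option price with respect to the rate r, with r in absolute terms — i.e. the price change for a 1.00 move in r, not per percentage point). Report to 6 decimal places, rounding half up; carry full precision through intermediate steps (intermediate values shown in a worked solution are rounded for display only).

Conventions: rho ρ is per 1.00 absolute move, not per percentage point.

price = 2.880832
ρ = -11.839304

σ√T = 0.4609·√0.8741 = 0.430911
d₁ = (ln(S/K) + (r−q+σ²/2)T) / (σ√T) = (ln(78.22/55.32) + (0.0655−0.0373+0.4609²/2)·0.8741) / 0.430911 = (0.346391 + 0.117492) / 0.430911 = 1.076517
d₂ = d₁ − σ√T = 1.076517 − 0.430911 = 0.645606
e^{−rT} = 0.944355
e^{−qT} = 0.967922
N(−d₁) = 0.140848,  N(−d₂) = 0.259267
Put price V = K·e^{−rT}·N(−d₂) − S·e^{−qT}·N(−d₁) = 13.544564 − 10.663733 = 2.880832
ρ = −K·T·e^{−rT}·N(−d₂) = -11.839304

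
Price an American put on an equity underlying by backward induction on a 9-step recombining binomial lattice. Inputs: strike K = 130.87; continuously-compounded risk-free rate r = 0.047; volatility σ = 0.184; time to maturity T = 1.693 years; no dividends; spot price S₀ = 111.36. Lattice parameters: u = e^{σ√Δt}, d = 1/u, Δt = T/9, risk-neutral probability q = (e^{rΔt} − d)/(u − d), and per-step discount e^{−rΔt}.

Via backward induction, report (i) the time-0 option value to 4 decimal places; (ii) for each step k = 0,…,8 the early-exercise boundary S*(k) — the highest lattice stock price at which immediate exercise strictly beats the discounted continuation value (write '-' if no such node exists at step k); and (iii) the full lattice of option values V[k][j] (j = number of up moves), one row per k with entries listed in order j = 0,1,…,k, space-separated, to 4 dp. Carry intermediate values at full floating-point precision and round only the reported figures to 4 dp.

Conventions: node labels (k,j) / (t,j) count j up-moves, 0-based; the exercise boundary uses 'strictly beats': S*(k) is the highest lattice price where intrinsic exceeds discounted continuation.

price = 20.1069
boundary = - 102.8184 94.9319 102.8184 111.3600 102.8184 111.3600 102.8184 111.3600
tree:
20.1069
28.0516 13.5528
35.9381 19.8110 8.3521
43.2196 28.0516 12.9954 4.4652
49.9426 35.9381 19.5100 7.5632 1.8534
56.1500 43.2196 28.0516 12.3996 3.4957 0.4604
61.8812 49.9426 35.9381 19.5100 6.4410 1.0003 0.0000
67.1729 56.1500 43.2196 28.0516 11.4869 2.1733 0.0000 0.0000
72.0586 61.8812 49.9426 35.9381 19.5100 4.7218 0.0000 0.0000 0.0000
76.5696 67.1729 56.1500 43.2196 28.0516 10.2588 0.0000 0.0000 0.0000 0.0000

Δt=0.18811  u=1.08307  d=0.92330  q=0.53564  discount=0.99120
step 9 (expiry): payoffs max(K−S,0) = 76.5696 67.1729 56.1500 43.2196 28.0516 10.2588 0.0000 0.0000 0.0000 0.0000
step 8: (k=8,j=0): S=58.8114, K−S=72.0586, hold=70.9067 ⇒ V=72.0586 exercise | (k=8,j=1): S=68.9888, K−S=61.8812, hold=60.7293 ⇒ V=61.8812 exercise | (k=8,j=2): S=80.9274, K−S=49.9426, hold=48.7907 ⇒ V=49.9426 exercise | (k=8,j=3): S=94.9319, K−S=35.9381, hold=34.7861 ⇒ V=35.9381 exercise | (k=8,j=4): S=111.3600, K−S=19.5100, hold=18.3580 ⇒ V=19.5100 exercise | (k=8,j=5): S=130.6310, K−S=0.2390, hold=4.7218 ⇒ V=4.7218 continue | (k=8,j=6): S=153.2368, K−S=0.0000, hold=0.0000 ⇒ V=0.0000 continue | (k=8,j=7): S=179.7546, K−S=0.0000, hold=0.0000 ⇒ V=0.0000 continue | (k=8,j=8): S=210.8613, K−S=0.0000, hold=0.0000 ⇒ V=0.0000 continue  boundary S*=111.3600
step 7: (k=7,j=0): S=63.6971, K−S=67.1729, hold=66.0209 ⇒ V=67.1729 exercise | (k=7,j=1): S=74.7200, K−S=56.1500, hold=54.9980 ⇒ V=56.1500 exercise | (k=7,j=2): S=87.6504, K−S=43.2196, hold=42.0677 ⇒ V=43.2196 exercise | (k=7,j=3): S=102.8184, K−S=28.0516, hold=26.8997 ⇒ V=28.0516 exercise | (k=7,j=4): S=120.6112, K−S=10.2588, hold=11.4869 ⇒ V=11.4869 continue | (k=7,j=5): S=141.4831, K−S=0.0000, hold=2.1733 ⇒ V=2.1733 continue | (k=7,j=6): S=165.9669, K−S=0.0000, hold=0.0000 ⇒ V=0.0000 continue | (k=7,j=7): S=194.6877, K−S=0.0000, hold=0.0000 ⇒ V=0.0000 continue  boundary S*=102.8184
step 6: (k=6,j=0): S=68.9888, K−S=61.8812, hold=60.7293 ⇒ V=61.8812 exercise | (k=6,j=1): S=80.9274, K−S=49.9426, hold=48.7907 ⇒ V=49.9426 exercise | (k=6,j=2): S=94.9319, K−S=35.9381, hold=34.7861 ⇒ V=35.9381 exercise | (k=6,j=3): S=111.3600, K−S=19.5100, hold=19.0101 ⇒ V=19.5100 exercise | (k=6,j=4): S=130.6310, K−S=0.2390, hold=6.4410 ⇒ V=6.4410 continue | (k=6,j=5): S=153.2368, K−S=0.0000, hold=1.0003 ⇒ V=1.0003 continue | (k=6,j=6): S=179.7546, K−S=0.0000, hold=0.0000 ⇒ V=0.0000 continue  boundary S*=111.3600
step 5: (k=5,j=0): S=74.7200, K−S=56.1500, hold=54.9980 ⇒ V=56.1500 exercise | (k=5,j=1): S=87.6504, K−S=43.2196, hold=42.0677 ⇒ V=43.2196 exercise | (k=5,j=2): S=102.8184, K−S=28.0516, hold=26.8997 ⇒ V=28.0516 exercise | (k=5,j=3): S=120.6112, K−S=10.2588, hold=12.3996 ⇒ V=12.3996 continue | (k=5,j=4): S=141.4831, K−S=0.0000, hold=3.4957 ⇒ V=3.4957 continue | (k=5,j=5): S=165.9669, K−S=0.0000, hold=0.4604 ⇒ V=0.4604 continue  boundary S*=102.8184
step 4: (k=4,j=0): S=80.9274, K−S=49.9426, hold=48.7907 ⇒ V=49.9426 exercise | (k=4,j=1): S=94.9319, K−S=35.9381, hold=34.7861 ⇒ V=35.9381 exercise | (k=4,j=2): S=111.3600, K−S=19.5100, hold=19.4947 ⇒ V=19.5100 exercise | (k=4,j=3): S=130.6310, K−S=0.2390, hold=7.5632 ⇒ V=7.5632 continue | (k=4,j=4): S=153.2368, K−S=0.0000, hold=1.8534 ⇒ V=1.8534 continue  boundary S*=111.3600
step 3: (k=3,j=0): S=87.6504, K−S=43.2196, hold=42.0677 ⇒ V=43.2196 exercise | (k=3,j=1): S=102.8184, K−S=28.0516, hold=26.8997 ⇒ V=28.0516 exercise | (k=3,j=2): S=120.6112, K−S=10.2588, hold=12.9954 ⇒ V=12.9954 continue | (k=3,j=3): S=141.4831, K−S=0.0000, hold=4.4652 ⇒ V=4.4652 continue  boundary S*=102.8184
step 2: (k=2,j=0): S=94.9319, K−S=35.9381, hold=34.7861 ⇒ V=35.9381 exercise | (k=2,j=1): S=111.3600, K−S=19.5100, hold=19.8110 ⇒ V=19.8110 continue | (k=2,j=2): S=130.6310, K−S=0.2390, hold=8.3521 ⇒ V=8.3521 continue  boundary S*=94.9319
step 1: (k=1,j=0): S=102.8184, K−S=28.0516, hold=27.0595 ⇒ V=28.0516 exercise | (k=1,j=1): S=120.6112, K−S=10.2588, hold=13.5528 ⇒ V=13.5528 continue  boundary S*=102.8184
step 0: (k=0,j=0): S=111.3600, K−S=19.5100, hold=20.1069 ⇒ V=20.1069 continue  boundary S*=-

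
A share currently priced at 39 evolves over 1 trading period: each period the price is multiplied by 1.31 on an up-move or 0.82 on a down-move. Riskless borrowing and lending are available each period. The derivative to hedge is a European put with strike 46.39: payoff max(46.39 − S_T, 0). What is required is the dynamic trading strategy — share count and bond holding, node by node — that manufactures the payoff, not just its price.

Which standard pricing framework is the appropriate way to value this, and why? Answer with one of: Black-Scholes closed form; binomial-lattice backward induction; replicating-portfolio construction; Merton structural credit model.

framework: replicating-portfolio construction

Key observation: the mandate to exhibit the hedge at every date and state singles out the replicating-portfolio construction on the 1-period tree with factors 1.31 and 0.82 from 39.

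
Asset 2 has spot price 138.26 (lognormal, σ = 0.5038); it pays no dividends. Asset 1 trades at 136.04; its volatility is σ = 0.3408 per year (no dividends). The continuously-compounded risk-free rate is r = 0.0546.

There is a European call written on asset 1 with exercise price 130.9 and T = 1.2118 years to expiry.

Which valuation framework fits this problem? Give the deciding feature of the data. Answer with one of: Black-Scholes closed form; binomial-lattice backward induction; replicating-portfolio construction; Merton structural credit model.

framework: Black-Scholes closed form

Key observation: a European claim on asset 1 (strike 130.9) — a lognormal (GBM) underlying with constant rate and volatility — has an exact closed-form value; no lattice or capital structure is involved.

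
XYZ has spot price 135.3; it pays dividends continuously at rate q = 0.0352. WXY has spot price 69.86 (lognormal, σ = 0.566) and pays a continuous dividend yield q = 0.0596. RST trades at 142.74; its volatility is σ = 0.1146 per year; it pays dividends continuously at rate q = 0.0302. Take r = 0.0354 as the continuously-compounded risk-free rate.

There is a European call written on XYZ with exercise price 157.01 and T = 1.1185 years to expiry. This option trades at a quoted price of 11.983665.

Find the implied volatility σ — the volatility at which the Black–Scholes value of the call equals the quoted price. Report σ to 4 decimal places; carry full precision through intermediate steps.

At σ = 0.3529 the Black–Scholes value reproduces the quote:
σ√T = 0.3529·√1.1185 = 0.373224
d₁ = (ln(S/K) + (r−q+σ²/2)T) / (σ√T) = (ln(135.3/157.01) + (0.0354−0.0352+0.3529²/2)·1.1185) / 0.373224 = (-0.148815 + 0.069872) / 0.373224 = -0.211517
d₂ = d₁ − σ√T = -0.211517 − 0.373224 = -0.584741
e^{−rT} = 0.961179
e^{−qT} = 0.961394
N(d₁) = 0.416242,  N(d₂) = 0.279361
V = S·e^{−qT}·N(d₁) − K·e^{−rT}·N(d₂) = 54.143337 − 42.159672 = 11.983665 (the observed quote) — the price is monotone increasing in volatility, hence this σ is the only solution

sigma = 0.3529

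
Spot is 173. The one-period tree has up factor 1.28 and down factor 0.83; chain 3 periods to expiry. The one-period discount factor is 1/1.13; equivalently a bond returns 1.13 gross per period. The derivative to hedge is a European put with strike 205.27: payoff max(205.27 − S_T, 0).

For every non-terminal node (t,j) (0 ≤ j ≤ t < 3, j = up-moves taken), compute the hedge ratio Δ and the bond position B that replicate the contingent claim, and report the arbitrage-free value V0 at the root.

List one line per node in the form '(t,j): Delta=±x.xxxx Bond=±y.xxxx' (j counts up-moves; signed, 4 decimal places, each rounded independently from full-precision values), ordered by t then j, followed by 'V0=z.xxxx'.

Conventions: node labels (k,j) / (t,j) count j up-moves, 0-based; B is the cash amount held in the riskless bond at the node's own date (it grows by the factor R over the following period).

(0,0): Delta=-0.2957 Bond=61.9977
(1,0): Delta=-0.7262 Bond=131.8788
(1,1): Delta=-0.1561 Bond=39.1466
(2,0): Delta=-1.0000 Bond=181.6549
(2,1): Delta=-0.6374 Bond=132.7071
(2,2): Delta=0.0000 Bond=0.0000
V0=10.8493

Since d<R<u, set p* = (R−d)/(u−d) = 0.6667; price each node as the discounted p*-expectation of its children.
Terminal payoffs: V(3,0)=106.3508, V(3,1)=52.7200, V(3,2)=0.0000, V(3,3)=0.0000
  t=2,j=0: stock 119.1797 → up 152.5500 (V=52.7200), down 98.9192 (V=106.3508). Price 62.4752; hedge Δ=-1.0000, bond B=181.6549.
  t=2,j=1: stock 183.7952 → up 235.2579 (V=0.0000), down 152.5500 (V=52.7200). Price 15.5516; hedge Δ=-0.6374, bond B=132.7071.
  t=2,j=2: stock 283.4432 → up 362.8073 (V=0.0000), down 235.2579 (V=0.0000). Price 0.0000; hedge Δ=0.0000, bond B=0.0000.
  t=1,j=0: stock 143.5900 → up 183.7952 (V=15.5516), down 119.1797 (V=62.4752). Price 27.6042; hedge Δ=-0.7262, bond B=131.8788.
  t=1,j=1: stock 221.4400 → up 283.4432 (V=0.0000), down 183.7952 (V=15.5516). Price 4.5875; hedge Δ=-0.1561, bond B=39.1466.
  t=0,j=0: stock 173.0000 → up 221.4400 (V=4.5875), down 143.5900 (V=27.6042). Price 10.8493; hedge Δ=-0.2957, bond B=61.9977.
Sanity check at the root: Δ(0,0)·S0 + B(0,0) reproduces V0 = 10.8493.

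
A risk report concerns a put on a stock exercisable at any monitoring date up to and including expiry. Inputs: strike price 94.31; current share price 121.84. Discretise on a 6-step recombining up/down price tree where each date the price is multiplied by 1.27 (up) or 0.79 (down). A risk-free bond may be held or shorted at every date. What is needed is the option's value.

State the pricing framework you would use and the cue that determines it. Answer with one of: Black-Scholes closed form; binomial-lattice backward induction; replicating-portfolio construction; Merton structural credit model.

Key observation: an American put (K = 94.31, S₀ = 121.84) on a 6-date tree has no closed form — the optimal stopping decision is embedded and must be resolved recursively from expiry.

framework: binomial-lattice backward induction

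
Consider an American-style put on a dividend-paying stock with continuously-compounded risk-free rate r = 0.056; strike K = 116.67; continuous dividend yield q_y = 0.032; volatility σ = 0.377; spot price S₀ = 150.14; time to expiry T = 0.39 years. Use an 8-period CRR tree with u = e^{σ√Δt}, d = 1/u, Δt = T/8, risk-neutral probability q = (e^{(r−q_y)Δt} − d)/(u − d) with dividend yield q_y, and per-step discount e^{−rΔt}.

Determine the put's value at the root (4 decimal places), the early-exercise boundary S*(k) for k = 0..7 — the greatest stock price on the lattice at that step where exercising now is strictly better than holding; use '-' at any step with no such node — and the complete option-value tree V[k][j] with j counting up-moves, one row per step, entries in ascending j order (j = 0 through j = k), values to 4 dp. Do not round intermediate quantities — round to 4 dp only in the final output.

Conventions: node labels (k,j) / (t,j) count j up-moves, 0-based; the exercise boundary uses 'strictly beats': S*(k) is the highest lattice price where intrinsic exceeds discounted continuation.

price = 2.1997
boundary = - - - - - - 91.1159 99.0249
tree:
2.1997
3.5402 0.7956
5.5864 1.3979 0.1637
8.6073 2.4258 0.3196 0.0000
12.8769 4.1442 0.6237 0.0000 0.0000
18.5674 6.9363 1.2173 0.0000 0.0000 0.0000
25.5541 11.2892 2.3757 0.0000 0.0000 0.0000 0.0000
32.8315 17.6451 4.6367 0.0000 0.0000 0.0000 0.0000 0.0000
39.5276 25.5541 9.0495 0.0000 0.0000 0.0000 0.0000 0.0000 0.0000

params: Δt=0.04875 u=1.08680 d=0.92013 q=0.48623 e^(-rΔt)=0.99727
t_8 payoffs: 39.5276 25.5541 9.0495 0.0000 0.0000 0.0000 0.0000 0.0000 0.0000
t_7: node(7,0) S=83.8385 payoff=32.8315 vs cont=32.6441 → 32.8315 [stop]  node(7,1) S=99.0249 payoff=17.6451 vs cont=17.4814 → 17.6451 [stop]  node(7,2) S=116.9621 payoff=0.0000 vs cont=4.6367 → 4.6367 [wait]  node(7,3) S=138.1485 payoff=0.0000 vs cont=0.0000 → 0.0000 [wait]  node(7,4) S=163.1724 payoff=0.0000 vs cont=0.0000 → 0.0000 [wait]  node(7,5) S=192.7292 payoff=0.0000 vs cont=0.0000 → 0.0000 [wait]  node(7,6) S=227.6399 payoff=0.0000 vs cont=0.0000 → 0.0000 [wait]  node(7,7) S=268.8742 payoff=0.0000 vs cont=0.0000 → 0.0000 [wait]  ⇒ S*(7)=99.0249
t_6: node(6,0) S=91.1159 payoff=25.5541 vs cont=25.3781 → 25.5541 [stop]  node(6,1) S=107.6205 payoff=9.0495 vs cont=11.2892 → 11.2892 [wait]  node(6,2) S=127.1147 payoff=0.0000 vs cont=2.3757 → 2.3757 [wait]  node(6,3) S=150.1400 payoff=0.0000 vs cont=0.0000 → 0.0000 [wait]  node(6,4) S=177.3361 payoff=0.0000 vs cont=0.0000 → 0.0000 [wait]  node(6,5) S=209.4585 payoff=0.0000 vs cont=0.0000 → 0.0000 [wait]  node(6,6) S=247.3995 payoff=0.0000 vs cont=0.0000 → 0.0000 [wait]  ⇒ S*(6)=91.1159
t_5: node(5,0) S=99.0249 payoff=17.6451 vs cont=18.5674 → 18.5674 [wait]  node(5,1) S=116.9621 payoff=0.0000 vs cont=6.9363 → 6.9363 [wait]  node(5,2) S=138.1485 payoff=0.0000 vs cont=1.2173 → 1.2173 [wait]  node(5,3) S=163.1724 payoff=0.0000 vs cont=0.0000 → 0.0000 [wait]  node(5,4) S=192.7292 payoff=0.0000 vs cont=0.0000 → 0.0000 [wait]  node(5,5) S=227.6399 payoff=0.0000 vs cont=0.0000 → 0.0000 [wait]  ⇒ S*(5)=-
t_4: node(4,0) S=107.6205 payoff=9.0495 vs cont=12.8769 → 12.8769 [wait]  node(4,1) S=127.1147 payoff=0.0000 vs cont=4.1442 → 4.1442 [wait]  node(4,2) S=150.1400 payoff=0.0000 vs cont=0.6237 → 0.6237 [wait]  node(4,3) S=177.3361 payoff=0.0000 vs cont=0.0000 → 0.0000 [wait]  node(4,4) S=209.4585 payoff=0.0000 vs cont=0.0000 → 0.0000 [wait]  ⇒ S*(4)=-
t_3: node(3,0) S=116.9621 payoff=0.0000 vs cont=8.6073 → 8.6073 [wait]  node(3,1) S=138.1485 payoff=0.0000 vs cont=2.4258 → 2.4258 [wait]  node(3,2) S=163.1724 payoff=0.0000 vs cont=0.3196 → 0.3196 [wait]  node(3,3) S=192.7292 payoff=0.0000 vs cont=0.0000 → 0.0000 [wait]  ⇒ S*(3)=-
t_2: node(2,0) S=127.1147 payoff=0.0000 vs cont=5.5864 → 5.5864 [wait]  node(2,1) S=150.1400 payoff=0.0000 vs cont=1.3979 → 1.3979 [wait]  node(2,2) S=177.3361 payoff=0.0000 vs cont=0.1637 → 0.1637 [wait]  ⇒ S*(2)=-
t_1: node(1,0) S=138.1485 payoff=0.0000 vs cont=3.5402 → 3.5402 [wait]  node(1,1) S=163.1724 payoff=0.0000 vs cont=0.7956 → 0.7956 [wait]  ⇒ S*(1)=-
t_0: node(0,0) S=150.1400 payoff=0.0000 vs cont=2.1997 → 2.1997 [wait]  ⇒ S*(0)=-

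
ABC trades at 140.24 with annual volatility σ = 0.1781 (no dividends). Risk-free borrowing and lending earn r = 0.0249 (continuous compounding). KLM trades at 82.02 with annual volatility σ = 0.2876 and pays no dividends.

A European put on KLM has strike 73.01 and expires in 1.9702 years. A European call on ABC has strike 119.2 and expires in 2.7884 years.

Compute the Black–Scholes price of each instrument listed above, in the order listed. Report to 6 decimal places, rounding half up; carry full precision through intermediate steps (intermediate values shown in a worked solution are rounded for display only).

price(KLM put K=73.01) = 6.854386
price(ABC call K=119.2) = 33.629301

[KLM put K=73.01]
σ√T = 0.2876·√1.9702 = 0.403686
d₁ = (ln(S/K) + (r+σ²/2)T) / (σ√T) = (ln(82.02/73.01) + (0.0249+0.2876²/2)·1.9702) / 0.403686 = (0.116367 + 0.130539) / 0.403686 = 0.611628
d₂ = d₁ − σ√T = 0.611628 − 0.403686 = 0.207942
e^{−rT} = 0.952126
N(−d₁) = 0.270392,  N(−d₂) = 0.417637
price = K·e^{−rT}·N(−d₂) − S·N(−d₁) = 29.031924 − 22.177538 = 6.854386
[ABC call K=119.2]
σ√T = 0.1781·√2.7884 = 0.297400
d₁ = (ln(S/K) + (r+σ²/2)T) / (σ√T) = (ln(140.24/119.2) + (0.0249+0.1781²/2)·2.7884) / 0.297400 = (0.162552 + 0.113655) / 0.297400 = 0.928738
d₂ = d₁ − σ√T = 0.928738 − 0.297400 = 0.631338
e^{−rT} = 0.932924
N(d₁) = 0.823488,  N(d₂) = 0.736090
price = S·N(d₁) − K·e^{−rT}·N(d₂) = 115.485911 − 81.856611 = 33.629301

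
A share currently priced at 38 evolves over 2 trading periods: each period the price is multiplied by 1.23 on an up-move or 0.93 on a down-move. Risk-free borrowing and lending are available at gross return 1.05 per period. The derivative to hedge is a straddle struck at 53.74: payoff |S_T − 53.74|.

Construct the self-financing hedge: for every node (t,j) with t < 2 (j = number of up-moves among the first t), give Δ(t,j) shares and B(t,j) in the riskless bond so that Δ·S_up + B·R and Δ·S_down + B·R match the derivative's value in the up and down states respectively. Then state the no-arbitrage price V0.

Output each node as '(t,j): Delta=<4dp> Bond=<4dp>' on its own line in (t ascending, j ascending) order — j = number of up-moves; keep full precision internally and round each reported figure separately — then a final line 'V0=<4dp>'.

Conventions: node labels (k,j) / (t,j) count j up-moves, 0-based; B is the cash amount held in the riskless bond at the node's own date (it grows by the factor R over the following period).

Under the risk-neutral measure, an up-move has probability p* = (R−d)/(u−d) = 0.4000 and values discount at R = 1.05.
Expiry values: V(2,0)=20.8738, V(2,1)=10.2718, V(2,2)=3.7502
  t=1,j=0: stock 35.3400 → up 43.4682 (V=10.2718), down 32.8662 (V=20.8738). Price 15.8410; hedge Δ=-1.0000, bond B=51.1810.
  t=1,j=1: stock 46.7400 → up 57.4902 (V=3.7502), down 43.4682 (V=10.2718). Price 7.2982; hedge Δ=-0.4651, bond B=29.0369.
  t=0,j=0: stock 38.0000 → up 46.7400 (V=7.2982), down 35.3400 (V=15.8410). Price 11.8323; hedge Δ=-0.7494, bond B=40.3079.
Check: Δ(0,0)·S0 + B(0,0) = 11.8323 = V0.

(0,0): Delta=-0.7494 Bond=40.3079
(1,0): Delta=-1.0000 Bond=51.1810
(1,1): Delta=-0.4651 Bond=29.0369
V0=11.8323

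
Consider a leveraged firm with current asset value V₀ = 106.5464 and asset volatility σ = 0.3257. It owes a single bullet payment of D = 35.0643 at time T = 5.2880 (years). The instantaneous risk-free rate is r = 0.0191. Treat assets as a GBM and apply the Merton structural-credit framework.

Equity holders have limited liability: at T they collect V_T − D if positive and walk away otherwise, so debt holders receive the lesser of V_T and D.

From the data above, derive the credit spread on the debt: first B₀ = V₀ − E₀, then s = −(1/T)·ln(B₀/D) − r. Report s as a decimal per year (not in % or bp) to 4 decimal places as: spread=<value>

spread=0.0056

Work the structural quantities from V₀ = 106.5464 against face 35.0643:
d₁ = [ln(V₀/D) + (r + σ²/2)T] / (σ√T)
   = [ln(106.5464/35.0643) + (0.0191 + 0.5·0.3257²)·5.2880] / (0.3257·√5.2880)
   = [1.111397 + 0.381478] / 0.748968 = 1.993241
d₂ = d₁ − σ√T = 1.993241 − 0.748968 = 1.244273
N(d₁) = 0.976882,  N(d₂) = 0.893300,  e^(−rT) = 0.903932
E₀ = V₀·N(d₁) − D·e^(−rT)·N(d₂)
   = 106.5464·0.976882 − 35.0643·0.903932·0.893300 = 75.769481
B₀ = V₀ − E₀ = 106.5464 − 75.769481 = 30.776919
spread = −(1/T)·ln(B₀/D) − r = −(1/5.2880)·ln(30.776919/35.0643) − 0.0191 = 0.00556311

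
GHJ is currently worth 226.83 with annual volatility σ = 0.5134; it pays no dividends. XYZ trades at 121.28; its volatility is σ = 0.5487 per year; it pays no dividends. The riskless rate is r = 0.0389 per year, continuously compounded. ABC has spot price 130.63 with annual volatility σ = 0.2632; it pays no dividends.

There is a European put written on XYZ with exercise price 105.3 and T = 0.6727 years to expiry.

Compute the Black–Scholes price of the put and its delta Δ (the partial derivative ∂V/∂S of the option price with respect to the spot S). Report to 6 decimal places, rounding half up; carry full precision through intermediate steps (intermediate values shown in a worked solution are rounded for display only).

σ√T = 0.5487·√0.6727 = 0.450034
d₁ = (ln(S/K) + (r+σ²/2)T) / (σ√T) = (ln(121.28/105.3) + (0.0389+0.5487²/2)·0.6727) / 0.450034 = (0.141289 + 0.127433) / 0.450034 = 0.597114
d₂ = d₁ − σ√T = 0.597114 − 0.450034 = 0.147080
e^{−rT} = 0.974171
N(−d₁) = 0.275216,  N(−d₂) = 0.441534
Put price V = K·e^{−rT}·N(−d₂) − S·N(−d₁) = 45.292710 − 33.378136 = 11.914574
Δ = −N(−d₁) = -0.275216

price = 11.914574
Δ = -0.275216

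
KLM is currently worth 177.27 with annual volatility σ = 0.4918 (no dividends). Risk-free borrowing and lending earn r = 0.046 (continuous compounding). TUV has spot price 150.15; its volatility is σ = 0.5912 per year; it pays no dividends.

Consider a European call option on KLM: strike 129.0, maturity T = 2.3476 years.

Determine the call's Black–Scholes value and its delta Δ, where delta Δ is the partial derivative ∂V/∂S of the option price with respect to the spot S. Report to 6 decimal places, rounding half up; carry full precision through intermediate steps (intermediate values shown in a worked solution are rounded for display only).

price = 80.032424
Δ = 0.826880

σ√T = 0.4918·√2.3476 = 0.753530
d₁ = (ln(S/K) + (r+σ²/2)T) / (σ√T) = (ln(177.27/129.0) + (0.046+0.4918²/2)·2.3476) / 0.753530 = (0.317862 + 0.391893) / 0.753530 = 0.941907
d₂ = d₁ − σ√T = 0.941907 − 0.753530 = 0.188377
e^{−rT} = 0.897637
N(d₁) = 0.826880,  N(d₂) = 0.574709
Call price V = S·N(d₁) − K·e^{−rT}·N(d₂) = 146.580979 − 66.548555 = 80.032424
Δ = N(d₁) = 0.826880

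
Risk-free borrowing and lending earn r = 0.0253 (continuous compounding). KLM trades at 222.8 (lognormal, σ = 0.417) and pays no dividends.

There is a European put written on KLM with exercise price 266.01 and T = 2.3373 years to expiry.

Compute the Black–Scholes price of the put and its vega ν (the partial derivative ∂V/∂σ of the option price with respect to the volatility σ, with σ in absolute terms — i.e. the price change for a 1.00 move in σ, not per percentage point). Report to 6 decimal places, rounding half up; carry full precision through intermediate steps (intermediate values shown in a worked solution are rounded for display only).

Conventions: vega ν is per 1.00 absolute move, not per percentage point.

price = 74.159814
ν = 134.683431

σ√T = 0.417·√2.3373 = 0.637519
d₁ = (ln(S/K) + (r+σ²/2)T) / (σ√T) = (ln(222.8/266.01) + (0.0253+0.417²/2)·2.3373) / 0.637519 = (-0.177259 + 0.262349) / 0.637519 = 0.133470
d₂ = d₁ − σ√T = 0.133470 − 0.637519 = -0.504049
e^{−rT} = 0.942581
N(−d₁) = 0.446911,  N(−d₂) = 0.692887
Put price V = K·e^{−rT}·N(−d₂) − S·N(−d₁) = 173.731552 − 99.571738 = 74.159814
φ(d₁) = (1/√(2π))·e^{−d₁²/2} = 0.395405
ν = S·φ(d₁)·√T = 134.683431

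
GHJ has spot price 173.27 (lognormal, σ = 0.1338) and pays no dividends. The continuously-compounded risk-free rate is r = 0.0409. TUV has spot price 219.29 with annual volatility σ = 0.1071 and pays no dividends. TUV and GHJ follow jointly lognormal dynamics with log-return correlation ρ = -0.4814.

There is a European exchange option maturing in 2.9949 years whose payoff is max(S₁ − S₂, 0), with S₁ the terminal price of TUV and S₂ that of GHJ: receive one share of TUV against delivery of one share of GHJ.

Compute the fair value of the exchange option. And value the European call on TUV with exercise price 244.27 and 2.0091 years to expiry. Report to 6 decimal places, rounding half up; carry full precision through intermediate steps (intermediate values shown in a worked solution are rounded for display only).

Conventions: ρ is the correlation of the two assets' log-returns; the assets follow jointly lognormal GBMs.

σ_eff = √(σ₁² + σ₂² − 2ρσ₁σ₂) = √(0.1071² + 0.1338² − 2·-0.4814·0.1071·0.1338) = 0.207773
d₁ = (ln(S₁/S₂) + (q₂ − q₁ + σ_eff²/2)T) / (σ_eff√T) = (ln(219.29/173.27) + (0.0 − 0.0 + 0.021585)·2.9949) / 0.359568 = 0.834859
d₂ = d₁ − σ_eff√T = 0.834859 − 0.359568 = 0.475291
N(d₁) = 0.798101,  N(d₂) = 0.682710
V = S₁·e^{−q₁T}·N(d₁) − S₂·e^{−q₂T}·N(d₂) = 175.015668 − 118.293204 = 56.722464
[vanilla: TUV call K=244.27]
σ√T = 0.1071·√2.0091 = 0.151806
d₁ = (ln(S/K) + (r+σ²/2)T) / (σ√T) = (ln(219.29/244.27) + (0.0409+0.1071²/2)·2.0091) / 0.151806 = (-0.107879 + 0.093695) / 0.151806 = -0.093437
d₂ = d₁ − σ√T = -0.093437 − 0.151806 = -0.245243
e^{−rT} = 0.921113
N(d₁) = 0.462778,  N(d₂) = 0.403134
price = S·N(d₁) − K·e^{−rT}·N(d₂) = 101.482639 − 90.705293 = 10.777346

exchange price = 56.722464
price(TUV call K=244.27) = 10.777346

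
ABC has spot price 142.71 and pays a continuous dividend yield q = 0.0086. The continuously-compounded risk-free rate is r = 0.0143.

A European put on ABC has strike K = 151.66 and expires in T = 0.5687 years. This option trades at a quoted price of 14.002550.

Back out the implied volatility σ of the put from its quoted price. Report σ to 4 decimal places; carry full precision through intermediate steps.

sigma = 0.2091

At σ = 0.2091 the Black–Scholes value reproduces the quote:
σ√T = 0.2091·√0.5687 = 0.157687
d₁ = (ln(S/K) + (r−q+σ²/2)T) / (σ√T) = (ln(142.71/151.66) + (0.0143−0.0086+0.2091²/2)·0.5687) / 0.157687 = (-0.060827 + 0.015674) / 0.157687 = -0.286342
d₂ = d₁ − σ√T = -0.286342 − 0.157687 = -0.444029
e^{−rT} = 0.991901
e^{−qT} = 0.995121
N(−d₁) = 0.612692,  N(−d₂) = 0.671489
V = K·e^{−rT}·N(−d₂) − S·e^{−qT}·N(−d₁) = 101.013222 − 87.010672 = 14.002550 (the observed quote) — the price is monotone increasing in volatility, hence this σ is the only solution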